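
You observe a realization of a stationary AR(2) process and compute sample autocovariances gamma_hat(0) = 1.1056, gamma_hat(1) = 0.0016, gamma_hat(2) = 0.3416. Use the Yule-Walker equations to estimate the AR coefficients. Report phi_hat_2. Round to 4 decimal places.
\hat\phi_{2} = 0.3090

The Yule-Walker equations for an AR(p) process read, in matrix form,
  Gamma_p phi = r_p,   with   (Gamma_p)_{ij} = gamma(|i - j|),
                       (r_p)_i = gamma(i),   i,j = 1..p.
Substitute the sample gammas (Toeplitz matrix and right-hand side of size 2):
  Gamma_p = [[1.1056, 0.0016], [0.0016, 1.1056]]
  r_p     = [0.0016, 0.3416]
Written out:
  1.1056 phi_1 + 0.0016 phi_2 = 0.0016
  0.0016 phi_1 + 1.1056 phi_2 = 0.3416
Solve by Cramer's rule:
  det = gamma(0)^2 - gamma(1)^2 = (1.1056)^2 - (0.0016)^2 = 1.22235136 - 0.00000256 = 1.2223488
  phi_hat_1 = [gamma(1) gamma(0) - gamma(1) gamma(2)] / det = [(0.0016)(1.1056) - (0.0016)(0.3416)] / 1.2223488 = 0.0012224 / 1.2223488 = 0.001
  phi_hat_2 = [gamma(0) gamma(2) - gamma(1)^2] / det = [(1.1056)(0.3416) - (0.0016)^2] / 1.2223488 = 0.3776704 / 1.2223488 = 0.309
So phi_hat = [0.0010, 0.3090].
Therefore phi_hat_2 = 0.3090.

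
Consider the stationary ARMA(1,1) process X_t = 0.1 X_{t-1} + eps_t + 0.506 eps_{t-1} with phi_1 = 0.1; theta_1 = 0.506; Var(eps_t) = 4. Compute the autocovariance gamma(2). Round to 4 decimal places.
\gamma(2) = 0.2572

Multiply the model equation by X_{t-k} and take expectations. With theta_0 = psi_0 = 1 and psi_j the MA(infinity) weights, this gives
  gamma(k) - sum_i phi_i gamma(k-i) = c_k,
  c_k = sigma^2 * sum_{j=k..q} theta_j psi_{j-k}   (c_k = 0 for k > q),
using gamma(-m) = gamma(m).
psi-weights needed (psi_j = theta_j + sum_i phi_i psi_{j-i}):
  psi_1 = theta_1 + phi_1 = 0.506 + (0.1) = 0.606
Right-hand sides:
  c_0 = sigma^2 (1 + theta_1 psi_1) = 4 * (1 + (0.506)(0.606)) = 4 * 1.306636 = 5.226544
  c_1 = sigma^2 theta_1 = 4 * (0.506) = 2.024
  c_2 = 0
Equations for k = 0 and k = 1 (AR order 1):
  gamma(0) = phi_1 gamma(1) + c_0
  gamma(1) = phi_1 gamma(0) + c_1
Substituting the second into the first: gamma(0) (1 - phi_1^2) = c_0 + phi_1 c_1, so
  gamma(0) = (c_0 + phi_1 c_1) / (1 - phi_1^2) = (5.226544 + (0.1)(2.024)) / (1 - (0.1)^2) = 5.428944 / 0.99 = 5.483782.
  gamma(1) = phi_1 gamma(0) + c_1 = (0.1)(5.483782) + (2.024) = 2.572378.
For k = 2 (> q): gamma(2) = phi_1 gamma(1) = (0.1)(2.572378) = 0.257238.
Therefore gamma(2) = 0.2572 (to 4 decimal places).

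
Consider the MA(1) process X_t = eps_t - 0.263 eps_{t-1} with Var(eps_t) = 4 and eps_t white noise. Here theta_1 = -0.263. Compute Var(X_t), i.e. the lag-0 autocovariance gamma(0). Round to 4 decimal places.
\gamma(0) = 4.2767

For an MA(q) process X_t = eps_t + sum_i theta_i eps_{t-i} with
Var(eps_t) = sigma^2, the variance is
  gamma(0) = sigma^2 * (1 + sum_i theta_i^2).
  sum_i theta_i^2 = (-0.263)^2 = 0.069169.
  gamma(0) = 4 * (1 + 0.069169) = 4 * 1.069169 = 4.276676, which rounds to 4.2767.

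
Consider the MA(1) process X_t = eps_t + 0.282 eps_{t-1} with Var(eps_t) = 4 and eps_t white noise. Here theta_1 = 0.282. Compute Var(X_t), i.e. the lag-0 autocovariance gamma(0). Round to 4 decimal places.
\gamma(0) = 4.3181

For an MA(q) process X_t = eps_t + sum_i theta_i eps_{t-i} with
Var(eps_t) = sigma^2, the variance is
  gamma(0) = sigma^2 * (1 + sum_i theta_i^2).
  sum_i theta_i^2 = (0.282)^2 = 0.079524.
  gamma(0) = 4 * (1 + 0.079524) = 4 * 1.079524 = 4.318096, which rounds to 4.3181.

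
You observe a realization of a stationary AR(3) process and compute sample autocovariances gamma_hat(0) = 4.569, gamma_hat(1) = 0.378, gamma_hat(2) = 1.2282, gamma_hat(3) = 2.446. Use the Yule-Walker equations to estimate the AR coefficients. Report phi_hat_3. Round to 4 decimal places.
\hat\phi_{3} = 0.5380

The Yule-Walker equations for an AR(p) process read, in matrix form,
  Gamma_p phi = r_p,   with   (Gamma_p)_{ij} = gamma(|i - j|),
                       (r_p)_i = gamma(i),   i,j = 1..p.
Substitute the sample gammas (Toeplitz matrix and right-hand side of size 3):
  Gamma_p = [[4.569, 0.378, 1.2282], [0.378, 4.569, 0.378], [1.2282, 0.378, 4.569]]
  r_p     = [0.378, 1.2282, 2.446]
Written out (R1..R3):
  (R1) 4.569 phi_1 + 0.378 phi_2 + 1.2282 phi_3 = 0.378
  (R2) 0.378 phi_1 + 4.569 phi_2 + 0.378 phi_3 = 1.2282
  (R3) 1.2282 phi_1 + 0.378 phi_2 + 4.569 phi_3 = 2.446
Gaussian elimination:
  R2 <- R2 - (0.378/4.569) R1 = R2 - (0.082731) R1:  4.537728 phi_2 + 0.276389 phi_3 = 1.196928
  R3 <- R3 - (1.2282/4.569) R1 = R3 - (0.268812) R1:  0.276389 phi_2 + 4.238846 phi_3 = 2.344389
  R3 <- R3 - (0.276389/4.537728) R2 = R3 - (0.060909) R2:  4.222011 phi_3 = 2.271485
Back-substitution:
  phi_hat_3 = 2.271485 / 4.222011 = 0.53801
  phi_hat_2 = (1.196928 - (0.276389)(0.53801)) / 4.537728 = 0.231003
  phi_hat_1 = (0.378 - (0.378)(0.231003) - (1.2282)(0.53801)) / 4.569 = -0.081003
So phi_hat = [-0.0810, 0.2310, 0.5380].
Therefore phi_hat_3 = 0.5380.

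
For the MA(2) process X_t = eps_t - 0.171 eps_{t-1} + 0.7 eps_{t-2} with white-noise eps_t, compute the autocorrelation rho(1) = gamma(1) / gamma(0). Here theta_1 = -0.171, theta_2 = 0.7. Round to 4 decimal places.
\rho(1) = -0.1913

For an MA(q) process with theta_0 = 1, the autocovariance is
  gamma(k) = sigma^2 * sum_{i=0..q-k} theta_i * theta_{i+k},
and rho(k) = gamma(k) / gamma(0). Sigma^2 cancels.
  numerator   = (1)*(-0.171) + (-0.171)*(0.7) = -0.2907.
  denominator = (1)^2 + (-0.171)^2 + (0.7)^2 = 1.519241.
  rho(1) = -0.2907 / 1.519241 = -0.1913.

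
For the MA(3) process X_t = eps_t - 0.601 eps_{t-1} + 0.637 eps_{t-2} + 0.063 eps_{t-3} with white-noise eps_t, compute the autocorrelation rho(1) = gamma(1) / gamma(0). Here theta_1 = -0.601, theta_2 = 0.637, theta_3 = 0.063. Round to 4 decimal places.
\rho(1) = -0.5329

For an MA(q) process with theta_0 = 1, the autocovariance is
  gamma(k) = sigma^2 * sum_{i=0..q-k} theta_i * theta_{i+k},
and rho(k) = gamma(k) / gamma(0). Sigma^2 cancels.
  numerator   = (1)*(-0.601) + (-0.601)*(0.637) + (0.637)*(0.063) = -0.943706.
  denominator = (1)^2 + (-0.601)^2 + (0.637)^2 + (0.063)^2 = 1.770939.
  rho(1) = -0.943706 / 1.770939 = -0.5329.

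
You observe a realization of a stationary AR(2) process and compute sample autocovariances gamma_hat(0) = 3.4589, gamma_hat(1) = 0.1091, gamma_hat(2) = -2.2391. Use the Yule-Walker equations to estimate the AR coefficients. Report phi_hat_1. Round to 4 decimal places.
\hat\phi_{1} = 0.0520

The Yule-Walker equations for an AR(p) process read, in matrix form,
  Gamma_p phi = r_p,   with   (Gamma_p)_{ij} = gamma(|i - j|),
                       (r_p)_i = gamma(i),   i,j = 1..p.
Substitute the sample gammas (Toeplitz matrix and right-hand side of size 2):
  Gamma_p = [[3.4589, 0.1091], [0.1091, 3.4589]]
  r_p     = [0.1091, -2.2391]
Written out:
  3.4589 phi_1 + 0.1091 phi_2 = 0.1091
  0.1091 phi_1 + 3.4589 phi_2 = -2.2391
Solve by Cramer's rule:
  det = gamma(0)^2 - gamma(1)^2 = (3.4589)^2 - (0.1091)^2 = 11.96398921 - 0.01190281 = 11.9520864
  phi_hat_1 = [gamma(1) gamma(0) - gamma(1) gamma(2)] / det = [(0.1091)(3.4589) - (0.1091)(-2.2391)] / 11.9520864 = 0.6216518 / 11.9520864 = 0.052
  phi_hat_2 = [gamma(0) gamma(2) - gamma(1)^2] / det = [(3.4589)(-2.2391) - (0.1091)^2] / 11.9520864 = -7.7567258 / 11.9520864 = -0.649
So phi_hat = [0.0520, -0.6490].
Therefore phi_hat_1 = 0.0520.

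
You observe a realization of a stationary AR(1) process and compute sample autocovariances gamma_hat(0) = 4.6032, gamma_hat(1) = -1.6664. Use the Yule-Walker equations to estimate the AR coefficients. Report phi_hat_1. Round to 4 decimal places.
\hat\phi_{1} = -0.3620

The Yule-Walker equations for an AR(p) process read, in matrix form,
  Gamma_p phi = r_p,   with   (Gamma_p)_{ij} = gamma(|i - j|),
                       (r_p)_i = gamma(i),   i,j = 1..p.
Substitute the sample gammas (Toeplitz matrix and right-hand side of size 1):
  Gamma_p = [[4.6032]]
  r_p     = [-1.6664]
With p = 1 this is the single equation gamma(0) phi_1 = gamma(1):
  phi_hat_1 = gamma(1) / gamma(0) = -1.6664 / 4.6032 = -0.3620.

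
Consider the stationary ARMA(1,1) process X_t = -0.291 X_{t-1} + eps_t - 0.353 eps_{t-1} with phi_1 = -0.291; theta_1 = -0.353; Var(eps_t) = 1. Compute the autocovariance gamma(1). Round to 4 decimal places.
\gamma(1) = -0.7759

Multiply the model equation by X_{t-k} and take expectations. With theta_0 = psi_0 = 1 and psi_j the MA(infinity) weights, this gives
  gamma(k) - sum_i phi_i gamma(k-i) = c_k,
  c_k = sigma^2 * sum_{j=k..q} theta_j psi_{j-k}   (c_k = 0 for k > q),
using gamma(-m) = gamma(m).
psi-weights needed (psi_j = theta_j + sum_i phi_i psi_{j-i}):
  psi_1 = theta_1 + phi_1 = -0.353 + (-0.291) = -0.644
Right-hand sides:
  c_0 = sigma^2 (1 + theta_1 psi_1) = 1 * (1 + (-0.353)(-0.644)) = 1 * 1.227332 = 1.227332
  c_1 = sigma^2 theta_1 = 1 * (-0.353) = -0.353
  c_2 = 0
Equations for k = 0 and k = 1 (AR order 1):
  gamma(0) = phi_1 gamma(1) + c_0
  gamma(1) = phi_1 gamma(0) + c_1
Substituting the second into the first: gamma(0) (1 - phi_1^2) = c_0 + phi_1 c_1, so
  gamma(0) = (c_0 + phi_1 c_1) / (1 - phi_1^2) = (1.227332 + (-0.291)(-0.353)) / (1 - (-0.291)^2) = 1.330055 / 0.915319 = 1.453105.
  gamma(1) = phi_1 gamma(0) + c_1 = (-0.291)(1.453105) + (-0.353) = -0.775854.
Therefore gamma(1) = -0.7759 (to 4 decimal places).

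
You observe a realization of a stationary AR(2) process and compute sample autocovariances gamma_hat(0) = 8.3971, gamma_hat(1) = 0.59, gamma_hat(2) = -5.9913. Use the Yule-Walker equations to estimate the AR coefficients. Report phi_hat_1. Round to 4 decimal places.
\hat\phi_{1} = 0.1210

The Yule-Walker equations for an AR(p) process read, in matrix form,
  Gamma_p phi = r_p,   with   (Gamma_p)_{ij} = gamma(|i - j|),
                       (r_p)_i = gamma(i),   i,j = 1..p.
Substitute the sample gammas (Toeplitz matrix and right-hand side of size 2):
  Gamma_p = [[8.3971, 0.59], [0.59, 8.3971]]
  r_p     = [0.59, -5.9913]
Written out:
  8.3971 phi_1 + 0.59 phi_2 = 0.59
  0.59 phi_1 + 8.3971 phi_2 = -5.9913
Solve by Cramer's rule:
  det = gamma(0)^2 - gamma(1)^2 = (8.3971)^2 - (0.59)^2 = 70.51128841 - 0.3481 = 70.16318841
  phi_hat_1 = [gamma(1) gamma(0) - gamma(1) gamma(2)] / det = [(0.59)(8.3971) - (0.59)(-5.9913)] / 70.16318841 = 8.489156 / 70.16318841 = 0.121
  phi_hat_2 = [gamma(0) gamma(2) - gamma(1)^2] / det = [(8.3971)(-5.9913) - (0.59)^2] / 70.16318841 = -50.65764523 / 70.16318841 = -0.722
So phi_hat = [0.1210, -0.7220].
Therefore phi_hat_1 = 0.1210.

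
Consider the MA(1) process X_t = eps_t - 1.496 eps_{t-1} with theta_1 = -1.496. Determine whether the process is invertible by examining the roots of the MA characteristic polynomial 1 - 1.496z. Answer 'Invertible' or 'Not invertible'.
\text{Not invertible}

The MA(q) characteristic polynomial is P(z) = 1 - 1.496z.
Invertibility requires all roots to lie outside the unit circle, i.e. |z| > 1 for every root.
This is linear in z: 1 + (-1.496) z = 0  =>  z = -1/(-1.496) = 0.668449,  |z| = 0.668449.
Moduli of all roots: 0.6684.
All moduli strictly greater than 1? No.
Verdict: Not invertible.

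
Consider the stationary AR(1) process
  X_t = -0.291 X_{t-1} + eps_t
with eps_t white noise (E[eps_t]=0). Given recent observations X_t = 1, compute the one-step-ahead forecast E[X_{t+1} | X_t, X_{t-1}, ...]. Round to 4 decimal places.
E[X_{t+1} \mid \mathcal F_t] = -0.2910

For an AR(p) model X_t = c + sum_i phi_i X_{t-i} + eps_t, the
one-step-ahead conditional mean is
  E[X_{t+1} | X_t, ...] = c + sum_i phi_i X_{t+1-i}.
Substitute known values:
  E[X_{t+1} | ...] = (-0.291) * (1)
                   = -0.2910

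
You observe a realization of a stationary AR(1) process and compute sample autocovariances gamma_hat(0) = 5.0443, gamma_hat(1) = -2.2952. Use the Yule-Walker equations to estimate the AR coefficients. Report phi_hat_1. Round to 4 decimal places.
\hat\phi_{1} = -0.4550

The Yule-Walker equations for an AR(p) process read, in matrix form,
  Gamma_p phi = r_p,   with   (Gamma_p)_{ij} = gamma(|i - j|),
                       (r_p)_i = gamma(i),   i,j = 1..p.
Substitute the sample gammas (Toeplitz matrix and right-hand side of size 1):
  Gamma_p = [[5.0443]]
  r_p     = [-2.2952]
With p = 1 this is the single equation gamma(0) phi_1 = gamma(1):
  phi_hat_1 = gamma(1) / gamma(0) = -2.2952 / 5.0443 = -0.4550.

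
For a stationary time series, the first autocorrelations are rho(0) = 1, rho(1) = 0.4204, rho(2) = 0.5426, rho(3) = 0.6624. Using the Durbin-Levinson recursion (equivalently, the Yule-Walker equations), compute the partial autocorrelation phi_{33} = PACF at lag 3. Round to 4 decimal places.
\phi_{33} = 0.5280

The PACF at lag k is phi_{kk}, the last component of the solution
to the Yule-Walker system G_k phi = r_k where
  (G_k)_{ij} = rho(|i - j|), (r_k)_i = rho(i), i,j = 1..k.
Equivalently, Durbin-Levinson gives phi_{kk} iteratively:
  phi_{11} = rho(1)
  phi_{kk} = [rho(k) - sum_{j=1..k-1} phi_{k-1,j} rho(k-j)]
            / [1 - sum_{j=1..k-1} phi_{k-1,j} rho(j)],
  phi_{k,j} = phi_{k-1,j} - phi_{kk} phi_{k-1,k-j},  j = 1..k-1.
Step k = 1:
  phi_11 = rho(1) = 0.4204.
Step k = 2:
  phi_22 = [rho(2) - phi_11 rho(1)] / [1 - phi_11 rho(1)] = [0.5426 - (0.4204)(0.4204)] / [1 - (0.4204)(0.4204)]
         = 0.36586384 / 0.82326384 = 0.444407.
  Update: phi_21 = phi_11 - phi_22 phi_11 = 0.4204 - (0.444407)(0.4204) = 0.233571.
Step k = 3:
  phi_33 = [rho(3) - phi_21 rho(2) - phi_22 rho(1)] / [1 - phi_21 rho(1) - phi_22 rho(2)]
    numerator   = 0.6624 - (0.233571)(0.5426) - (0.444407)(0.4204) = 0.3488356
    denominator = 1 - (0.233571)(0.4204) - (0.444407)(0.5426) = 0.66067155
  phi_33 = 0.3488356 / 0.66067155 = 0.528.
Therefore phi_{33} = 0.5280.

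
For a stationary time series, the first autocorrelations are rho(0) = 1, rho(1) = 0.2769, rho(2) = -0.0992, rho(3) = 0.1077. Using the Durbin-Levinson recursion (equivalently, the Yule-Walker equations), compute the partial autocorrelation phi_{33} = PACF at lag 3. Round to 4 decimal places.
\phi_{33} = 0.2171

The PACF at lag k is phi_{kk}, the last component of the solution
to the Yule-Walker system G_k phi = r_k where
  (G_k)_{ij} = rho(|i - j|), (r_k)_i = rho(i), i,j = 1..k.
Equivalently, Durbin-Levinson gives phi_{kk} iteratively:
  phi_{11} = rho(1)
  phi_{kk} = [rho(k) - sum_{j=1..k-1} phi_{k-1,j} rho(k-j)]
            / [1 - sum_{j=1..k-1} phi_{k-1,j} rho(j)],
  phi_{k,j} = phi_{k-1,j} - phi_{kk} phi_{k-1,k-j},  j = 1..k-1.
Step k = 1:
  phi_11 = rho(1) = 0.2769.
Step k = 2:
  phi_22 = [rho(2) - phi_11 rho(1)] / [1 - phi_11 rho(1)] = [-0.0992 - (0.2769)(0.2769)] / [1 - (0.2769)(0.2769)]
         = -0.17587361 / 0.92332639 = -0.190478.
  Update: phi_21 = phi_11 - phi_22 phi_11 = 0.2769 - (-0.190478)(0.2769) = 0.329643.
Step k = 3:
  phi_33 = [rho(3) - phi_21 rho(2) - phi_22 rho(1)] / [1 - phi_21 rho(1) - phi_22 rho(2)]
    numerator   = 0.1077 - (0.329643)(-0.0992) - (-0.190478)(0.2769) = 0.19314406
    denominator = 1 - (0.329643)(0.2769) - (-0.190478)(-0.0992) = 0.88982629
  phi_33 = 0.19314406 / 0.88982629 = 0.2171.
Therefore phi_{33} = 0.2171.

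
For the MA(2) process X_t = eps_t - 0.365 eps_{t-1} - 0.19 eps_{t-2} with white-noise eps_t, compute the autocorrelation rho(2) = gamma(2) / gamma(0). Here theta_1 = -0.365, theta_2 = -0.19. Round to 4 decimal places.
\rho(2) = -0.1625

For an MA(q) process with theta_0 = 1, the autocovariance is
  gamma(k) = sigma^2 * sum_{i=0..q-k} theta_i * theta_{i+k},
and rho(k) = gamma(k) / gamma(0). Sigma^2 cancels.
  numerator   = (1)*(-0.19) = -0.19.
  denominator = (1)^2 + (-0.365)^2 + (-0.19)^2 = 1.169325.
  rho(2) = -0.19 / 1.169325 = -0.1625.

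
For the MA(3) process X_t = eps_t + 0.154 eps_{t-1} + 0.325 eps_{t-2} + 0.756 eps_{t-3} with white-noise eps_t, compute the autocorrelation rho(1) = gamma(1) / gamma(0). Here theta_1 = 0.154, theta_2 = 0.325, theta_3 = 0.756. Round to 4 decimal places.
\rho(1) = 0.2644

For an MA(q) process with theta_0 = 1, the autocovariance is
  gamma(k) = sigma^2 * sum_{i=0..q-k} theta_i * theta_{i+k},
and rho(k) = gamma(k) / gamma(0). Sigma^2 cancels.
  numerator   = (1)*(0.154) + (0.154)*(0.325) + (0.325)*(0.756) = 0.44975.
  denominator = (1)^2 + (0.154)^2 + (0.325)^2 + (0.756)^2 = 1.700877.
  rho(1) = 0.44975 / 1.700877 = 0.2644.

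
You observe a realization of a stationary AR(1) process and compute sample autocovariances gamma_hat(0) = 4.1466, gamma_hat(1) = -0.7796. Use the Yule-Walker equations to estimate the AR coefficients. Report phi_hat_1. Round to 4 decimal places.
\hat\phi_{1} = -0.1880

The Yule-Walker equations for an AR(p) process read, in matrix form,
  Gamma_p phi = r_p,   with   (Gamma_p)_{ij} = gamma(|i - j|),
                       (r_p)_i = gamma(i),   i,j = 1..p.
Substitute the sample gammas (Toeplitz matrix and right-hand side of size 1):
  Gamma_p = [[4.1466]]
  r_p     = [-0.7796]
With p = 1 this is the single equation gamma(0) phi_1 = gamma(1):
  phi_hat_1 = gamma(1) / gamma(0) = -0.7796 / 4.1466 = -0.1880.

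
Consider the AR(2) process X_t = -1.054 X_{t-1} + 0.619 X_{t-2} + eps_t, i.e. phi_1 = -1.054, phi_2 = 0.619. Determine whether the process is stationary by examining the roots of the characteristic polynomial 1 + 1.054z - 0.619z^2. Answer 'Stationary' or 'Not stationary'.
\text{Not stationary}

The AR(p) characteristic polynomial is P(z) = 1 + 1.054z - 0.619z^2.
Stationarity requires all roots to lie outside the unit circle, i.e. |z| > 1 for every root.
Set 1 + (1.054) z + (-0.619) z^2 = 0, i.e. a z^2 + b z + c = 0 with a = -0.619, b = 1.054, c = 1.
Discriminant D = b^2 - 4ac = (1.054)^2 - 4*(-0.619)*1 = 1.110916 - (-2.476) = 3.586916.
D >= 0, so the roots are real: z = (-b +/- sqrt(D)) / (2a) = (-1.054 +/- 1.893916) / (-1.238).
  z_1 = (-1.054 + 1.893916) / (-1.238) = -0.6784,   |z_1| = 0.6784.
  z_2 = (-1.054 - 1.893916) / (-1.238) = 2.3812,   |z_2| = 2.3812.
Moduli of all roots: 0.6784, 2.3812.
All moduli strictly greater than 1? No.
Verdict: Not stationary.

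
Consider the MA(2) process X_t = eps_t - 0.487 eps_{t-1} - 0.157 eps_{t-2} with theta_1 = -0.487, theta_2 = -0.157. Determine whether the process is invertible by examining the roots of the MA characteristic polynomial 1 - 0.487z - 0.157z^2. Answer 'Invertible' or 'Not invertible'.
\text{Invertible}

The MA(q) characteristic polynomial is P(z) = 1 - 0.487z - 0.157z^2.
Invertibility requires all roots to lie outside the unit circle, i.e. |z| > 1 for every root.
Set 1 + (-0.487) z + (-0.157) z^2 = 0, i.e. a z^2 + b z + c = 0 with a = -0.157, b = -0.487, c = 1.
Discriminant D = b^2 - 4ac = (-0.487)^2 - 4*(-0.157)*1 = 0.237169 - (-0.628) = 0.865169.
D >= 0, so the roots are real: z = (-b +/- sqrt(D)) / (2a) = (0.487 +/- 0.930145) / (-0.314).
  z_1 = (0.487 + 0.930145) / (-0.314) = -4.5132,   |z_1| = 4.5132.
  z_2 = (0.487 - 0.930145) / (-0.314) = 1.4113,   |z_2| = 1.4113.
Moduli of all roots: 4.5132, 1.4113.
All moduli strictly greater than 1? Yes.
Verdict: Invertible.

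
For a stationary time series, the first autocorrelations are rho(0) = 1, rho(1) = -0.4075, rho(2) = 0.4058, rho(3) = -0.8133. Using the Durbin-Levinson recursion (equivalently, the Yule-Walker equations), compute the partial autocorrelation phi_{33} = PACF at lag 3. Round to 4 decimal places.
\phi_{33} = -0.7560

The PACF at lag k is phi_{kk}, the last component of the solution
to the Yule-Walker system G_k phi = r_k where
  (G_k)_{ij} = rho(|i - j|), (r_k)_i = rho(i), i,j = 1..k.
Equivalently, Durbin-Levinson gives phi_{kk} iteratively:
  phi_{11} = rho(1)
  phi_{kk} = [rho(k) - sum_{j=1..k-1} phi_{k-1,j} rho(k-j)]
            / [1 - sum_{j=1..k-1} phi_{k-1,j} rho(j)],
  phi_{k,j} = phi_{k-1,j} - phi_{kk} phi_{k-1,k-j},  j = 1..k-1.
Step k = 1:
  phi_11 = rho(1) = -0.4075.
Step k = 2:
  phi_22 = [rho(2) - phi_11 rho(1)] / [1 - phi_11 rho(1)] = [0.4058 - (-0.4075)(-0.4075)] / [1 - (-0.4075)(-0.4075)]
         = 0.23974375 / 0.83394375 = 0.287482.
  Update: phi_21 = phi_11 - phi_22 phi_11 = -0.4075 - (0.287482)(-0.4075) = -0.290351.
Step k = 3:
  phi_33 = [rho(3) - phi_21 rho(2) - phi_22 rho(1)] / [1 - phi_21 rho(1) - phi_22 rho(2)]
    numerator   = -0.8133 - (-0.290351)(0.4058) - (0.287482)(-0.4075) = -0.57832663
    denominator = 1 - (-0.290351)(-0.4075) - (0.287482)(0.4058) = 0.76502176
  phi_33 = -0.57832663 / 0.76502176 = -0.756.
Therefore phi_{33} = -0.7560.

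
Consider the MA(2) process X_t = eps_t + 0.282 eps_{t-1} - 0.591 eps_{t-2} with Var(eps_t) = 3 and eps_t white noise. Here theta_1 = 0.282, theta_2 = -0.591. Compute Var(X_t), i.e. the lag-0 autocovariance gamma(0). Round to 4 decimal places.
\gamma(0) = 4.2864

For an MA(q) process X_t = eps_t + sum_i theta_i eps_{t-i} with
Var(eps_t) = sigma^2, the variance is
  gamma(0) = sigma^2 * (1 + sum_i theta_i^2).
  sum_i theta_i^2 = (0.282)^2 + (-0.591)^2 = 0.079524 + 0.349281 = 0.428805.
  gamma(0) = 3 * (1 + 0.428805) = 3 * 1.428805 = 4.286415, which rounds to 4.2864.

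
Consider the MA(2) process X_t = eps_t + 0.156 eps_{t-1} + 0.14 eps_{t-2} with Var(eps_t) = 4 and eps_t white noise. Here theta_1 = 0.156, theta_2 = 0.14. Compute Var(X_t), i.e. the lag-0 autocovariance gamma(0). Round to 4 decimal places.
\gamma(0) = 4.1757

For an MA(q) process X_t = eps_t + sum_i theta_i eps_{t-i} with
Var(eps_t) = sigma^2, the variance is
  gamma(0) = sigma^2 * (1 + sum_i theta_i^2).
  sum_i theta_i^2 = (0.156)^2 + (0.14)^2 = 0.024336 + 0.0196 = 0.043936.
  gamma(0) = 4 * (1 + 0.043936) = 4 * 1.043936 = 4.175744, which rounds to 4.1757.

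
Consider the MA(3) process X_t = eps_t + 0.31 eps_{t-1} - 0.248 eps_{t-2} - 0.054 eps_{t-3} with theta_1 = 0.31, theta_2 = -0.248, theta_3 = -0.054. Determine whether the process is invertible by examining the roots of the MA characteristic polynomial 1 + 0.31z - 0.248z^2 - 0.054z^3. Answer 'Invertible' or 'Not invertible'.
\text{Invertible}

The MA(q) characteristic polynomial is P(z) = 1 + 0.31z - 0.248z^2 - 0.054z^3.
Invertibility requires all roots to lie outside the unit circle, i.e. |z| > 1 for every root.
Degree 3: look for a simple real root z0 first, then factor out (1 - z/z0) and solve the remaining quadratic.
Testing z0 = -5: P(-5) = 1 + (0.31)(-5) + (-0.248)(-5)^2 + (-0.054)(-5)^3
  = 1 + (-1.55) + (-6.2) + (6.75) = 0.  So z_0 = -5 is a root, |z_0| = 5.
Divide out the factor (1 + 0.2 z) = (1 - z/z0) (since 1/z0 = -0.2):
  P(z) = (1 + 0.2 z)(1 + (0.11) z + (-0.27) z^2)
  [check: z-coef 0.11 - (-0.2) = 0.31; z^2-coef -0.27 - (-0.2)(0.11) = -0.248; z^3-coef -(-0.2)(-0.27) = -0.054.]
Remaining roots from the quadratic factor 1 + (0.11) z + (-0.27) z^2:
  Set 1 + (0.11) z + (-0.27) z^2 = 0, i.e. a z^2 + b z + c = 0 with a = -0.27, b = 0.11, c = 1.
  Discriminant D = b^2 - 4ac = (0.11)^2 - 4*(-0.27)*1 = 0.0121 - (-1.08) = 1.0921.
  D >= 0, so the roots are real: z = (-b +/- sqrt(D)) / (2a) = (-0.11 +/- 1.045036) / (-0.54).
    z_1 = (-0.11 + 1.045036) / (-0.54) = -1.7315,   |z_1| = 1.7315.
    z_2 = (-0.11 - 1.045036) / (-0.54) = 2.139,   |z_2| = 2.139.
Moduli of all roots: 5.0000, 1.7315, 2.1390.
All moduli strictly greater than 1? Yes.
Verdict: Invertible.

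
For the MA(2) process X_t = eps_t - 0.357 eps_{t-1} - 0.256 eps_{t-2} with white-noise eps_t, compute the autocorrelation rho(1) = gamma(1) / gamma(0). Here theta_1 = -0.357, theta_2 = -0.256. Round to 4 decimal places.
\rho(1) = -0.2226

For an MA(q) process with theta_0 = 1, the autocovariance is
  gamma(k) = sigma^2 * sum_{i=0..q-k} theta_i * theta_{i+k},
and rho(k) = gamma(k) / gamma(0). Sigma^2 cancels.
  numerator   = (1)*(-0.357) + (-0.357)*(-0.256) = -0.265608.
  denominator = (1)^2 + (-0.357)^2 + (-0.256)^2 = 1.192985.
  rho(1) = -0.265608 / 1.192985 = -0.2226.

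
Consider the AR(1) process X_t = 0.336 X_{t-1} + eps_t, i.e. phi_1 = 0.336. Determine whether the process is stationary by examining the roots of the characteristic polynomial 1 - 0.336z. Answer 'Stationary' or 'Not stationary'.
\text{Stationary}

The AR(p) characteristic polynomial is P(z) = 1 - 0.336z.
Stationarity requires all roots to lie outside the unit circle, i.e. |z| > 1 for every root.
This is linear in z: 1 + (-0.336) z = 0  =>  z = -1/(-0.336) = 2.97619,  |z| = 2.97619.
Moduli of all roots: 2.9762.
All moduli strictly greater than 1? Yes.
Verdict: Stationary.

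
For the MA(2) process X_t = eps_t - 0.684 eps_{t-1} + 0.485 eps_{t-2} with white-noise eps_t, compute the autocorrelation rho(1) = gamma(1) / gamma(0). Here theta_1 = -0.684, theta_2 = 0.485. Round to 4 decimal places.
\rho(1) = -0.5964

For an MA(q) process with theta_0 = 1, the autocovariance is
  gamma(k) = sigma^2 * sum_{i=0..q-k} theta_i * theta_{i+k},
and rho(k) = gamma(k) / gamma(0). Sigma^2 cancels.
  numerator   = (1)*(-0.684) + (-0.684)*(0.485) = -1.01574.
  denominator = (1)^2 + (-0.684)^2 + (0.485)^2 = 1.703081.
  rho(1) = -1.01574 / 1.703081 = -0.5964.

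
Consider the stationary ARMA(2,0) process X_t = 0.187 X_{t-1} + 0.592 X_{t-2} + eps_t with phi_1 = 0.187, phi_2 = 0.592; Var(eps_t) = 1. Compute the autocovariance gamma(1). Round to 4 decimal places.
\gamma(1) = 0.8933

Multiply the model equation by X_{t-k} and take expectations. With theta_0 = psi_0 = 1 and psi_j the MA(infinity) weights, this gives
  gamma(k) - sum_i phi_i gamma(k-i) = c_k,
  c_k = sigma^2 * sum_{j=k..q} theta_j psi_{j-k}   (c_k = 0 for k > q),
using gamma(-m) = gamma(m).
Pure AR (q = 0): c_0 = sigma^2 = 1, c_k = 0 for k >= 1.
Equations for k = 0, 1, 2 (AR order 2, c_2 = 0):
  (E0) gamma(0) = phi_1 gamma(1) + phi_2 gamma(2) + c_0
  (E1) gamma(1) = phi_1 gamma(0) + phi_2 gamma(1) + c_1
  (E2) gamma(2) = phi_1 gamma(1) + phi_2 gamma(0)
From (E1): gamma(1) = A gamma(0) + B with
  A = phi_1 / (1 - phi_2) = 0.187 / 0.408 = 0.458333,   B = c_1 / (1 - phi_2) = 0 / 0.408 = 0.
Insert (E2) into (E0): gamma(0) (1 - phi_2^2) = phi_1 (1 + phi_2) gamma(1) + c_0.
  phi_1 (1 + phi_2) = (0.187)(1.592) = 0.297704,   1 - phi_2^2 = 0.649536.
Replace gamma(1) by A gamma(0) + B and collect gamma(0):
  gamma(0) [0.649536 - (0.297704)(0.458333)] = c_0 = 1
  gamma(0) * 0.513088 = 1
  gamma(0) = 1 / 0.513088 = 1.948982.
  gamma(1) = A gamma(0) = (0.458333)(1.948982) = 0.893283.
Therefore gamma(1) = 0.8933 (to 4 decimal places).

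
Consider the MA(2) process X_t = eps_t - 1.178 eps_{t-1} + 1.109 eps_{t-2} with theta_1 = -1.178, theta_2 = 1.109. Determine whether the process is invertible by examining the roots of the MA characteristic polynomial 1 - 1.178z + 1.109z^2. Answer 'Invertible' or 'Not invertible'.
\text{Not invertible}

The MA(q) characteristic polynomial is P(z) = 1 - 1.178z + 1.109z^2.
Invertibility requires all roots to lie outside the unit circle, i.e. |z| > 1 for every root.
Set 1 + (-1.178) z + (1.109) z^2 = 0, i.e. a z^2 + b z + c = 0 with a = 1.109, b = -1.178, c = 1.
Discriminant D = b^2 - 4ac = (-1.178)^2 - 4*(1.109)*1 = 1.387684 - (4.436) = -3.048316.
D < 0, so the roots are the complex-conjugate pair z = (-b +/- i sqrt(-D)) / (2a) = 0.5311 +/- 0.7872i.
For a conjugate pair |z|^2 = z * conj(z) = (product of roots) = c/a = 1/(1.109) = 0.901713, so |z| = sqrt(0.901713) = 0.9496 for both roots.
Moduli of all roots: 0.9496, 0.9496.
All moduli strictly greater than 1? No.
Verdict: Not invertible.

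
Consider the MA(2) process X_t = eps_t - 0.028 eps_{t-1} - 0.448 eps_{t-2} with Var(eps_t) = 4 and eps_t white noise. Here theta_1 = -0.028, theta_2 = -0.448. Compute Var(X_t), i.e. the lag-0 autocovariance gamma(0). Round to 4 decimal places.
\gamma(0) = 4.8060

For an MA(q) process X_t = eps_t + sum_i theta_i eps_{t-i} with
Var(eps_t) = sigma^2, the variance is
  gamma(0) = sigma^2 * (1 + sum_i theta_i^2).
  sum_i theta_i^2 = (-0.028)^2 + (-0.448)^2 = 0.000784 + 0.200704 = 0.201488.
  gamma(0) = 4 * (1 + 0.201488) = 4 * 1.201488 = 4.805952, which rounds to 4.8060.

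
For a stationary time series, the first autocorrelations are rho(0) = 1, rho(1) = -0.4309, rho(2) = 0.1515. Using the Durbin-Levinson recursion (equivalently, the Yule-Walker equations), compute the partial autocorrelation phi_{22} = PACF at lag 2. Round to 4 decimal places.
\phi_{22} = -0.0420

The PACF at lag k is phi_{kk}, the last component of the solution
to the Yule-Walker system G_k phi = r_k where
  (G_k)_{ij} = rho(|i - j|), (r_k)_i = rho(i), i,j = 1..k.
Equivalently, Durbin-Levinson gives phi_{kk} iteratively:
  phi_{11} = rho(1)
  phi_{kk} = [rho(k) - sum_{j=1..k-1} phi_{k-1,j} rho(k-j)]
            / [1 - sum_{j=1..k-1} phi_{k-1,j} rho(j)],
  phi_{k,j} = phi_{k-1,j} - phi_{kk} phi_{k-1,k-j},  j = 1..k-1.
Step k = 1:
  phi_11 = rho(1) = -0.4309.
Step k = 2:
  phi_22 = [rho(2) - phi_11 rho(1)] / [1 - phi_11 rho(1)] = [0.1515 - (-0.4309)(-0.4309)] / [1 - (-0.4309)(-0.4309)]
         = -0.03417481 / 0.81432519 = -0.042.
Therefore phi_{22} = -0.0420.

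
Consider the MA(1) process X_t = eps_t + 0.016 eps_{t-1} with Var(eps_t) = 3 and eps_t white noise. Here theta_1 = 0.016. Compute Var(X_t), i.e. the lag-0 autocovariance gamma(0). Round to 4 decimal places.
\gamma(0) = 3.0008

For an MA(q) process X_t = eps_t + sum_i theta_i eps_{t-i} with
Var(eps_t) = sigma^2, the variance is
  gamma(0) = sigma^2 * (1 + sum_i theta_i^2).
  sum_i theta_i^2 = (0.016)^2 = 0.000256.
  gamma(0) = 3 * (1 + 0.000256) = 3 * 1.000256 = 3.000768, which rounds to 3.0008.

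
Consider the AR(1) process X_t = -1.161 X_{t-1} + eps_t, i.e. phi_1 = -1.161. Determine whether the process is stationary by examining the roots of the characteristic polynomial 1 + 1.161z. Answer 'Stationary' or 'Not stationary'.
\text{Not stationary}

The AR(p) characteristic polynomial is P(z) = 1 + 1.161z.
Stationarity requires all roots to lie outside the unit circle, i.e. |z| > 1 for every root.
This is linear in z: 1 + (1.161) z = 0  =>  z = -1/(1.161) = -0.861326,  |z| = 0.861326.
Moduli of all roots: 0.8613.
All moduli strictly greater than 1? No.
Verdict: Not stationary.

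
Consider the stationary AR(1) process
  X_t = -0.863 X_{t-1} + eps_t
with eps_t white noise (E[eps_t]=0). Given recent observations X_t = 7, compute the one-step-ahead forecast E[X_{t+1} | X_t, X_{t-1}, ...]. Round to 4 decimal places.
E[X_{t+1} \mid \mathcal F_t] = -6.0410

For an AR(p) model X_t = c + sum_i phi_i X_{t-i} + eps_t, the
one-step-ahead conditional mean is
  E[X_{t+1} | X_t, ...] = c + sum_i phi_i X_{t+1-i}.
Substitute known values:
  E[X_{t+1} | ...] = (-0.863) * (7)
                   = -6.0410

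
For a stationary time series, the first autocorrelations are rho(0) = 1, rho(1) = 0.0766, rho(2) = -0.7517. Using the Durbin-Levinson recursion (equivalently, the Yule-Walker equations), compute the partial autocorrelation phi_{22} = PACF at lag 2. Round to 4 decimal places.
\phi_{22} = -0.7620

The PACF at lag k is phi_{kk}, the last component of the solution
to the Yule-Walker system G_k phi = r_k where
  (G_k)_{ij} = rho(|i - j|), (r_k)_i = rho(i), i,j = 1..k.
Equivalently, Durbin-Levinson gives phi_{kk} iteratively:
  phi_{11} = rho(1)
  phi_{kk} = [rho(k) - sum_{j=1..k-1} phi_{k-1,j} rho(k-j)]
            / [1 - sum_{j=1..k-1} phi_{k-1,j} rho(j)],
  phi_{k,j} = phi_{k-1,j} - phi_{kk} phi_{k-1,k-j},  j = 1..k-1.
Step k = 1:
  phi_11 = rho(1) = 0.0766.
Step k = 2:
  phi_22 = [rho(2) - phi_11 rho(1)] / [1 - phi_11 rho(1)] = [-0.7517 - (0.0766)(0.0766)] / [1 - (0.0766)(0.0766)]
         = -0.75756756 / 0.99413244 = -0.762.
Therefore phi_{22} = -0.7620.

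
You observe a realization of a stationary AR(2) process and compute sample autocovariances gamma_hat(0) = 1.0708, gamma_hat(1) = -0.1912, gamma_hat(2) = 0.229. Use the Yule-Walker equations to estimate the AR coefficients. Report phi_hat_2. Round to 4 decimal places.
\hat\phi_{2} = 0.1880

The Yule-Walker equations for an AR(p) process read, in matrix form,
  Gamma_p phi = r_p,   with   (Gamma_p)_{ij} = gamma(|i - j|),
                       (r_p)_i = gamma(i),   i,j = 1..p.
Substitute the sample gammas (Toeplitz matrix and right-hand side of size 2):
  Gamma_p = [[1.0708, -0.1912], [-0.1912, 1.0708]]
  r_p     = [-0.1912, 0.229]
Written out:
  1.0708 phi_1 - 0.1912 phi_2 = -0.1912
  -0.1912 phi_1 + 1.0708 phi_2 = 0.229
Solve by Cramer's rule:
  det = gamma(0)^2 - gamma(1)^2 = (1.0708)^2 - (-0.1912)^2 = 1.14661264 - 0.03655744 = 1.1100552
  phi_hat_1 = [gamma(1) gamma(0) - gamma(1) gamma(2)] / det = [(-0.1912)(1.0708) - (-0.1912)(0.229)] / 1.1100552 = -0.16095216 / 1.1100552 = -0.145
  phi_hat_2 = [gamma(0) gamma(2) - gamma(1)^2] / det = [(1.0708)(0.229) - (-0.1912)^2] / 1.1100552 = 0.20865576 / 1.1100552 = 0.188
So phi_hat = [-0.1450, 0.1880].
Therefore phi_hat_2 = 0.1880.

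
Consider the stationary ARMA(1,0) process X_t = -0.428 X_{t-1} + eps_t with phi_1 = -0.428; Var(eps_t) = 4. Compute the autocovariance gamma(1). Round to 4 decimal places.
\gamma(1) = -2.0959

Multiply the model equation by X_{t-k} and take expectations. With theta_0 = psi_0 = 1 and psi_j the MA(infinity) weights, this gives
  gamma(k) - sum_i phi_i gamma(k-i) = c_k,
  c_k = sigma^2 * sum_{j=k..q} theta_j psi_{j-k}   (c_k = 0 for k > q),
using gamma(-m) = gamma(m).
Pure AR (q = 0): c_0 = sigma^2 = 4, c_k = 0 for k >= 1.
Equations for k = 0 and k = 1 (AR order 1):
  gamma(0) = phi_1 gamma(1) + c_0
  gamma(1) = phi_1 gamma(0) + c_1
Substituting the second into the first: gamma(0) (1 - phi_1^2) = c_0 + phi_1 c_1, so
  gamma(0) = c_0 / (1 - phi_1^2) = 4 / (1 - (-0.428)^2) = 4 / 0.816816 = 4.897064.
  gamma(1) = phi_1 gamma(0) = (-0.428)(4.897064) = -2.095943.
Therefore gamma(1) = -2.0959 (to 4 decimal places).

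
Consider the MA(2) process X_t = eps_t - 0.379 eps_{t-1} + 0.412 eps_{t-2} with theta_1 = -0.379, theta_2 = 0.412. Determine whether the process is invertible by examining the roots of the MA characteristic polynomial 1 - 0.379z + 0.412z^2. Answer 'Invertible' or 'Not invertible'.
\text{Invertible}

The MA(q) characteristic polynomial is P(z) = 1 - 0.379z + 0.412z^2.
Invertibility requires all roots to lie outside the unit circle, i.e. |z| > 1 for every root.
Set 1 + (-0.379) z + (0.412) z^2 = 0, i.e. a z^2 + b z + c = 0 with a = 0.412, b = -0.379, c = 1.
Discriminant D = b^2 - 4ac = (-0.379)^2 - 4*(0.412)*1 = 0.143641 - (1.648) = -1.504359.
D < 0, so the roots are the complex-conjugate pair z = (-b +/- i sqrt(-D)) / (2a) = 0.46 +/- 1.4885i.
For a conjugate pair |z|^2 = z * conj(z) = (product of roots) = c/a = 1/(0.412) = 2.427184, so |z| = sqrt(2.427184) = 1.5579 for both roots.
Moduli of all roots: 1.5579, 1.5579.
All moduli strictly greater than 1? Yes.
Verdict: Invertible.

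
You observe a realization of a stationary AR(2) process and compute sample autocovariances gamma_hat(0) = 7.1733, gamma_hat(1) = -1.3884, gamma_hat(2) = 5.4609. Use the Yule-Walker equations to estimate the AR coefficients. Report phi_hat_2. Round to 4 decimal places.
\hat\phi_{2} = 0.7520

The Yule-Walker equations for an AR(p) process read, in matrix form,
  Gamma_p phi = r_p,   with   (Gamma_p)_{ij} = gamma(|i - j|),
                       (r_p)_i = gamma(i),   i,j = 1..p.
Substitute the sample gammas (Toeplitz matrix and right-hand side of size 2):
  Gamma_p = [[7.1733, -1.3884], [-1.3884, 7.1733]]
  r_p     = [-1.3884, 5.4609]
Written out:
  7.1733 phi_1 - 1.3884 phi_2 = -1.3884
  -1.3884 phi_1 + 7.1733 phi_2 = 5.4609
Solve by Cramer's rule:
  det = gamma(0)^2 - gamma(1)^2 = (7.1733)^2 - (-1.3884)^2 = 51.45623289 - 1.92765456 = 49.52857833
  phi_hat_1 = [gamma(1) gamma(0) - gamma(1) gamma(2)] / det = [(-1.3884)(7.1733) - (-1.3884)(5.4609)] / 49.52857833 = -2.37749616 / 49.52857833 = -0.048
  phi_hat_2 = [gamma(0) gamma(2) - gamma(1)^2] / det = [(7.1733)(5.4609) - (-1.3884)^2] / 49.52857833 = 37.24501941 / 49.52857833 = 0.752
So phi_hat = [-0.0480, 0.7520].
Therefore phi_hat_2 = 0.7520.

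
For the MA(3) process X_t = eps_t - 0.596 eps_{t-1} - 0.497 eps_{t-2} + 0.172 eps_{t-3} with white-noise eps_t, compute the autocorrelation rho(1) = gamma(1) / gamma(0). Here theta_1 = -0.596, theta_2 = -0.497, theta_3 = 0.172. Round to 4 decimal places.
\rho(1) = -0.2361

For an MA(q) process with theta_0 = 1, the autocovariance is
  gamma(k) = sigma^2 * sum_{i=0..q-k} theta_i * theta_{i+k},
and rho(k) = gamma(k) / gamma(0). Sigma^2 cancels.
  numerator   = (1)*(-0.596) + (-0.596)*(-0.497) + (-0.497)*(0.172) = -0.385272.
  denominator = (1)^2 + (-0.596)^2 + (-0.497)^2 + (0.172)^2 = 1.631809.
  rho(1) = -0.385272 / 1.631809 = -0.2361.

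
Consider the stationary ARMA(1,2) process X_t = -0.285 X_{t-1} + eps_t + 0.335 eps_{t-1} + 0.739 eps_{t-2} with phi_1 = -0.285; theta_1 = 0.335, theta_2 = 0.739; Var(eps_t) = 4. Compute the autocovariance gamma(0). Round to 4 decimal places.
\gamma(0) = 6.2968

Multiply the model equation by X_{t-k} and take expectations. With theta_0 = psi_0 = 1 and psi_j the MA(infinity) weights, this gives
  gamma(k) - sum_i phi_i gamma(k-i) = c_k,
  c_k = sigma^2 * sum_{j=k..q} theta_j psi_{j-k}   (c_k = 0 for k > q),
using gamma(-m) = gamma(m).
psi-weights needed (psi_j = theta_j + sum_i phi_i psi_{j-i}):
  psi_1 = theta_1 + phi_1 = 0.335 + (-0.285) = 0.05
  psi_2 = theta_2 + phi_1 psi_1 = 0.739 + (-0.285)(0.05) = 0.72475
Right-hand sides:
  c_0 = sigma^2 (1 + theta_1 psi_1 + theta_2 psi_2) = 4 * (1 + (0.335)(0.05) + (0.739)(0.72475)) = 4 * 1.55234 = 6.209361
  c_1 = sigma^2 (theta_1 + theta_2 psi_1) = 4 * (0.335 + (0.739)(0.05)) = 1.4878
  c_2 = sigma^2 theta_2 = 4 * (0.739) = 2.956
Equations for k = 0 and k = 1 (AR order 1):
  gamma(0) = phi_1 gamma(1) + c_0
  gamma(1) = phi_1 gamma(0) + c_1
Substituting the second into the first: gamma(0) (1 - phi_1^2) = c_0 + phi_1 c_1, so
  gamma(0) = (c_0 + phi_1 c_1) / (1 - phi_1^2) = (6.209361 + (-0.285)(1.4878)) / (1 - (-0.285)^2) = 5.785338 / 0.918775 = 6.296795.
Therefore gamma(0) = 6.2968 (to 4 decimal places).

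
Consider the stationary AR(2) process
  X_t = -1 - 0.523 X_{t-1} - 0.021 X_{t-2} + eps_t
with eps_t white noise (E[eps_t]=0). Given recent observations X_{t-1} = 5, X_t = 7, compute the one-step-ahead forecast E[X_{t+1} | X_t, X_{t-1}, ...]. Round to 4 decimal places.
E[X_{t+1} \mid \mathcal F_t] = -4.7660

For an AR(p) model X_t = c + sum_i phi_i X_{t-i} + eps_t, the
one-step-ahead conditional mean is
  E[X_{t+1} | X_t, ...] = c + sum_i phi_i X_{t+1-i}.
Substitute known values:
  E[X_{t+1} | ...] = -1 + (-0.523) * (7) + (-0.021) * (5)
                   = -4.7660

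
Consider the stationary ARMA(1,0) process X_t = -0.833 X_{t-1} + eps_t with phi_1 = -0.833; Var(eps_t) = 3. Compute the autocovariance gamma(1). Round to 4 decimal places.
\gamma(1) = -8.1637

Multiply the model equation by X_{t-k} and take expectations. With theta_0 = psi_0 = 1 and psi_j the MA(infinity) weights, this gives
  gamma(k) - sum_i phi_i gamma(k-i) = c_k,
  c_k = sigma^2 * sum_{j=k..q} theta_j psi_{j-k}   (c_k = 0 for k > q),
using gamma(-m) = gamma(m).
Pure AR (q = 0): c_0 = sigma^2 = 3, c_k = 0 for k >= 1.
Equations for k = 0 and k = 1 (AR order 1):
  gamma(0) = phi_1 gamma(1) + c_0
  gamma(1) = phi_1 gamma(0) + c_1
Substituting the second into the first: gamma(0) (1 - phi_1^2) = c_0 + phi_1 c_1, so
  gamma(0) = c_0 / (1 - phi_1^2) = 3 / (1 - (-0.833)^2) = 3 / 0.306111 = 9.800367.
  gamma(1) = phi_1 gamma(0) = (-0.833)(9.800367) = -8.163705.
Therefore gamma(1) = -8.1637 (to 4 decimal places).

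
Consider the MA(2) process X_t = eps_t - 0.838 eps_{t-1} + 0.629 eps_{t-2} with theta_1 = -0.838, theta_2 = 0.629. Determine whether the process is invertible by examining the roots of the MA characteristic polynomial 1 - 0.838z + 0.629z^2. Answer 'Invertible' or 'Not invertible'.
\text{Invertible}

The MA(q) characteristic polynomial is P(z) = 1 - 0.838z + 0.629z^2.
Invertibility requires all roots to lie outside the unit circle, i.e. |z| > 1 for every root.
Set 1 + (-0.838) z + (0.629) z^2 = 0, i.e. a z^2 + b z + c = 0 with a = 0.629, b = -0.838, c = 1.
Discriminant D = b^2 - 4ac = (-0.838)^2 - 4*(0.629)*1 = 0.702244 - (2.516) = -1.813756.
D < 0, so the roots are the complex-conjugate pair z = (-b +/- i sqrt(-D)) / (2a) = 0.6661 +/- 1.0706i.
For a conjugate pair |z|^2 = z * conj(z) = (product of roots) = c/a = 1/(0.629) = 1.589825, so |z| = sqrt(1.589825) = 1.2609 for both roots.
Moduli of all roots: 1.2609, 1.2609.
All moduli strictly greater than 1? Yes.
Verdict: Invertible.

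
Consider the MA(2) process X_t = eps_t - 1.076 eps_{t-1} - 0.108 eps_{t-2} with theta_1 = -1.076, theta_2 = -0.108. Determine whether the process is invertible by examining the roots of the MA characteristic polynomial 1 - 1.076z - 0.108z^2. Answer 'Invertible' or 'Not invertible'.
\text{Not invertible}

The MA(q) characteristic polynomial is P(z) = 1 - 1.076z - 0.108z^2.
Invertibility requires all roots to lie outside the unit circle, i.e. |z| > 1 for every root.
Set 1 + (-1.076) z + (-0.108) z^2 = 0, i.e. a z^2 + b z + c = 0 with a = -0.108, b = -1.076, c = 1.
Discriminant D = b^2 - 4ac = (-1.076)^2 - 4*(-0.108)*1 = 1.157776 - (-0.432) = 1.589776.
D >= 0, so the roots are real: z = (-b +/- sqrt(D)) / (2a) = (1.076 +/- 1.260863) / (-0.216).
  z_1 = (1.076 + 1.260863) / (-0.216) = -10.8188,   |z_1| = 10.8188.
  z_2 = (1.076 - 1.260863) / (-0.216) = 0.8558,   |z_2| = 0.8558.
Moduli of all roots: 10.8188, 0.8558.
All moduli strictly greater than 1? No.
Verdict: Not invertible.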